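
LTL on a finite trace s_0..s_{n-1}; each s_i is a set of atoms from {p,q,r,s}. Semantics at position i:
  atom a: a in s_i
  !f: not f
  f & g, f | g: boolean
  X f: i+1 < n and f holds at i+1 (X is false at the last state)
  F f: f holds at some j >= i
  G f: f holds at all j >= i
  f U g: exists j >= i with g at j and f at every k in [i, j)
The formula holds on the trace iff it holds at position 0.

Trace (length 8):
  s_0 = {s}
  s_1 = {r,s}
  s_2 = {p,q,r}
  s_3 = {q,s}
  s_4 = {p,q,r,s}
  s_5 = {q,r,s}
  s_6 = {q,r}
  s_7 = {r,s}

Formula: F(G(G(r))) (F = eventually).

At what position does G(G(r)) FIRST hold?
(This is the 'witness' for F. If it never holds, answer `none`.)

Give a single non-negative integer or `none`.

Answer: 4

Derivation:
s_0={s}: G(G(r))=False G(r)=False r=False
s_1={r,s}: G(G(r))=False G(r)=False r=True
s_2={p,q,r}: G(G(r))=False G(r)=False r=True
s_3={q,s}: G(G(r))=False G(r)=False r=False
s_4={p,q,r,s}: G(G(r))=True G(r)=True r=True
s_5={q,r,s}: G(G(r))=True G(r)=True r=True
s_6={q,r}: G(G(r))=True G(r)=True r=True
s_7={r,s}: G(G(r))=True G(r)=True r=True
F(G(G(r))) holds; first witness at position 4.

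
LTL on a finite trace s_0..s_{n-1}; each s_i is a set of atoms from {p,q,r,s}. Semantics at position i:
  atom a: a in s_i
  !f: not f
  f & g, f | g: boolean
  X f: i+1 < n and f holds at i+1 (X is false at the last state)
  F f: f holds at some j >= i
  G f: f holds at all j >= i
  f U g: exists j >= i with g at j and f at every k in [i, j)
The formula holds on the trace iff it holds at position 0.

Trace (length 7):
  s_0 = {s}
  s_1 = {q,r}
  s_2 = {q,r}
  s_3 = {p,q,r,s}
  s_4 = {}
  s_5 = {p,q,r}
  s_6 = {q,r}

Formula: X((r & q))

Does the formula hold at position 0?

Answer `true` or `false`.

s_0={s}: X((r & q))=True (r & q)=False r=False q=False
s_1={q,r}: X((r & q))=True (r & q)=True r=True q=True
s_2={q,r}: X((r & q))=True (r & q)=True r=True q=True
s_3={p,q,r,s}: X((r & q))=False (r & q)=True r=True q=True
s_4={}: X((r & q))=True (r & q)=False r=False q=False
s_5={p,q,r}: X((r & q))=True (r & q)=True r=True q=True
s_6={q,r}: X((r & q))=False (r & q)=True r=True q=True

Answer: true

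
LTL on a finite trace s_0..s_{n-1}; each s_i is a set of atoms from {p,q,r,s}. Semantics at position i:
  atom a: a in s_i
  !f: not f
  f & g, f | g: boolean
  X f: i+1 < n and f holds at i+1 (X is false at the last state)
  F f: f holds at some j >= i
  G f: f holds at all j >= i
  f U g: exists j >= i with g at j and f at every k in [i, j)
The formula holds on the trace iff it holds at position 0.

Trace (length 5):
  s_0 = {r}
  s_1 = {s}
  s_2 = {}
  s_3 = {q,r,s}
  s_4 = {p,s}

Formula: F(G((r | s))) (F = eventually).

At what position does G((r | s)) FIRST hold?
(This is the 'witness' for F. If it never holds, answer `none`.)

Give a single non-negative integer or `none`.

Answer: 3

Derivation:
s_0={r}: G((r | s))=False (r | s)=True r=True s=False
s_1={s}: G((r | s))=False (r | s)=True r=False s=True
s_2={}: G((r | s))=False (r | s)=False r=False s=False
s_3={q,r,s}: G((r | s))=True (r | s)=True r=True s=True
s_4={p,s}: G((r | s))=True (r | s)=True r=False s=True
F(G((r | s))) holds; first witness at position 3.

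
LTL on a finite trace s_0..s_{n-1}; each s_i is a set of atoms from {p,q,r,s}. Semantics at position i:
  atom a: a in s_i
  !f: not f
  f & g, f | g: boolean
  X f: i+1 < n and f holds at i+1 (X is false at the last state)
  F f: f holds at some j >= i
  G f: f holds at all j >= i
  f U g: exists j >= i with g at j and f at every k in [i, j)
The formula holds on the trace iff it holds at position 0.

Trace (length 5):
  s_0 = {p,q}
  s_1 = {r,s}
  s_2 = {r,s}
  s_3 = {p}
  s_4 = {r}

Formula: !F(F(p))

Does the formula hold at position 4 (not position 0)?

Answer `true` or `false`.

Answer: true

Derivation:
s_0={p,q}: !F(F(p))=False F(F(p))=True F(p)=True p=True
s_1={r,s}: !F(F(p))=False F(F(p))=True F(p)=True p=False
s_2={r,s}: !F(F(p))=False F(F(p))=True F(p)=True p=False
s_3={p}: !F(F(p))=False F(F(p))=True F(p)=True p=True
s_4={r}: !F(F(p))=True F(F(p))=False F(p)=False p=False
Evaluating at position 4: result = True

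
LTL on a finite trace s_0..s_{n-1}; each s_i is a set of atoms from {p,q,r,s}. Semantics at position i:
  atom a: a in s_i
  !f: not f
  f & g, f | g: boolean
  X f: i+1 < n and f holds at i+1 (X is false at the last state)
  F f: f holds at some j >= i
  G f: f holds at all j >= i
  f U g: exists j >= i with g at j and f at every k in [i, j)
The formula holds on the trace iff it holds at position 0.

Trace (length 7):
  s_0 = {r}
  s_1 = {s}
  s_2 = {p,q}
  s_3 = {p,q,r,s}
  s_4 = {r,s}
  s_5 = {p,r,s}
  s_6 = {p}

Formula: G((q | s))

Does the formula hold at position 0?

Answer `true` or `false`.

s_0={r}: G((q | s))=False (q | s)=False q=False s=False
s_1={s}: G((q | s))=False (q | s)=True q=False s=True
s_2={p,q}: G((q | s))=False (q | s)=True q=True s=False
s_3={p,q,r,s}: G((q | s))=False (q | s)=True q=True s=True
s_4={r,s}: G((q | s))=False (q | s)=True q=False s=True
s_5={p,r,s}: G((q | s))=False (q | s)=True q=False s=True
s_6={p}: G((q | s))=False (q | s)=False q=False s=False

Answer: false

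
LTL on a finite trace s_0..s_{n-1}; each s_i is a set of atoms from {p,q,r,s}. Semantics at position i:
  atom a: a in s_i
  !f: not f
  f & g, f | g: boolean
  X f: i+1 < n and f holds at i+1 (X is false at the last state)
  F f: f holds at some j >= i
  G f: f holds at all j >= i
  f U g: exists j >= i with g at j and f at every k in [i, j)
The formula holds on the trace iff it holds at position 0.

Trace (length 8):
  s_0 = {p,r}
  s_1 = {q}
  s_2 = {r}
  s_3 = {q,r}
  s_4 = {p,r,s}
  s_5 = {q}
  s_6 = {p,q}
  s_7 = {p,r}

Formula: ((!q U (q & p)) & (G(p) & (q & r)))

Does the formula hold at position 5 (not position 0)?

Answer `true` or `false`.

Answer: false

Derivation:
s_0={p,r}: ((!q U (q & p)) & (G(p) & (q & r)))=False (!q U (q & p))=False !q=True q=False (q & p)=False p=True (G(p) & (q & r))=False G(p)=False (q & r)=False r=True
s_1={q}: ((!q U (q & p)) & (G(p) & (q & r)))=False (!q U (q & p))=False !q=False q=True (q & p)=False p=False (G(p) & (q & r))=False G(p)=False (q & r)=False r=False
s_2={r}: ((!q U (q & p)) & (G(p) & (q & r)))=False (!q U (q & p))=False !q=True q=False (q & p)=False p=False (G(p) & (q & r))=False G(p)=False (q & r)=False r=True
s_3={q,r}: ((!q U (q & p)) & (G(p) & (q & r)))=False (!q U (q & p))=False !q=False q=True (q & p)=False p=False (G(p) & (q & r))=False G(p)=False (q & r)=True r=True
s_4={p,r,s}: ((!q U (q & p)) & (G(p) & (q & r)))=False (!q U (q & p))=False !q=True q=False (q & p)=False p=True (G(p) & (q & r))=False G(p)=False (q & r)=False r=True
s_5={q}: ((!q U (q & p)) & (G(p) & (q & r)))=False (!q U (q & p))=False !q=False q=True (q & p)=False p=False (G(p) & (q & r))=False G(p)=False (q & r)=False r=False
s_6={p,q}: ((!q U (q & p)) & (G(p) & (q & r)))=False (!q U (q & p))=True !q=False q=True (q & p)=True p=True (G(p) & (q & r))=False G(p)=True (q & r)=False r=False
s_7={p,r}: ((!q U (q & p)) & (G(p) & (q & r)))=False (!q U (q & p))=False !q=True q=False (q & p)=False p=True (G(p) & (q & r))=False G(p)=True (q & r)=False r=True
Evaluating at position 5: result = False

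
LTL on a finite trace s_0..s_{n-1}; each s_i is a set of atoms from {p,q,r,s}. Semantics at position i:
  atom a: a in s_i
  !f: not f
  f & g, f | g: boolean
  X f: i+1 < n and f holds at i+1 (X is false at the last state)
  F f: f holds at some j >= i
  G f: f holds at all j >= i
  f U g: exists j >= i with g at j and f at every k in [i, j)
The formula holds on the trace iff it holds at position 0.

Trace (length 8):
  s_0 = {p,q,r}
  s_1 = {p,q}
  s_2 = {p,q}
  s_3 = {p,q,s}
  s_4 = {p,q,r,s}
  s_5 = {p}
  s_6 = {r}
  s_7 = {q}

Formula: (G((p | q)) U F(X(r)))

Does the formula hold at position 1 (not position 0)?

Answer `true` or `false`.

Answer: true

Derivation:
s_0={p,q,r}: (G((p | q)) U F(X(r)))=True G((p | q))=False (p | q)=True p=True q=True F(X(r))=True X(r)=False r=True
s_1={p,q}: (G((p | q)) U F(X(r)))=True G((p | q))=False (p | q)=True p=True q=True F(X(r))=True X(r)=False r=False
s_2={p,q}: (G((p | q)) U F(X(r)))=True G((p | q))=False (p | q)=True p=True q=True F(X(r))=True X(r)=False r=False
s_3={p,q,s}: (G((p | q)) U F(X(r)))=True G((p | q))=False (p | q)=True p=True q=True F(X(r))=True X(r)=True r=False
s_4={p,q,r,s}: (G((p | q)) U F(X(r)))=True G((p | q))=False (p | q)=True p=True q=True F(X(r))=True X(r)=False r=True
s_5={p}: (G((p | q)) U F(X(r)))=True G((p | q))=False (p | q)=True p=True q=False F(X(r))=True X(r)=True r=False
s_6={r}: (G((p | q)) U F(X(r)))=False G((p | q))=False (p | q)=False p=False q=False F(X(r))=False X(r)=False r=True
s_7={q}: (G((p | q)) U F(X(r)))=False G((p | q))=True (p | q)=True p=False q=True F(X(r))=False X(r)=False r=False
Evaluating at position 1: result = True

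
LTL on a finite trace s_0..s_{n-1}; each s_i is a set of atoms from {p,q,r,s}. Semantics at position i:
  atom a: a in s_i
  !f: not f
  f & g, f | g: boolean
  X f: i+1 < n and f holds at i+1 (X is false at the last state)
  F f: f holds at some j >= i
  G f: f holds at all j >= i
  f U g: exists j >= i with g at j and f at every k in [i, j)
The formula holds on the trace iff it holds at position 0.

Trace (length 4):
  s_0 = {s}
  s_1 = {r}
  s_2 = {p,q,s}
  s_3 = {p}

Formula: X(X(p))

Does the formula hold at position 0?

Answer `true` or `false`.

Answer: true

Derivation:
s_0={s}: X(X(p))=True X(p)=False p=False
s_1={r}: X(X(p))=True X(p)=True p=False
s_2={p,q,s}: X(X(p))=False X(p)=True p=True
s_3={p}: X(X(p))=False X(p)=False p=True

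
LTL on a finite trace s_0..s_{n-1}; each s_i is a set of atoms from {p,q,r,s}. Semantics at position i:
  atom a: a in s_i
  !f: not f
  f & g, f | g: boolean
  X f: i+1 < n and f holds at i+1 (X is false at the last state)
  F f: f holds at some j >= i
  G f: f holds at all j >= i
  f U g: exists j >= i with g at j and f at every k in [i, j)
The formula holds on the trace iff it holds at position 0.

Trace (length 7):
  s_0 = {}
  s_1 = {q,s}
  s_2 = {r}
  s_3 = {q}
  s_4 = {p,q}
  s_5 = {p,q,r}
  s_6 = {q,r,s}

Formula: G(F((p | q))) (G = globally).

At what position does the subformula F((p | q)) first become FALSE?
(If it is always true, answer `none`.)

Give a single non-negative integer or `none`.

s_0={}: F((p | q))=True (p | q)=False p=False q=False
s_1={q,s}: F((p | q))=True (p | q)=True p=False q=True
s_2={r}: F((p | q))=True (p | q)=False p=False q=False
s_3={q}: F((p | q))=True (p | q)=True p=False q=True
s_4={p,q}: F((p | q))=True (p | q)=True p=True q=True
s_5={p,q,r}: F((p | q))=True (p | q)=True p=True q=True
s_6={q,r,s}: F((p | q))=True (p | q)=True p=False q=True
G(F((p | q))) holds globally = True
No violation — formula holds at every position.

Answer: none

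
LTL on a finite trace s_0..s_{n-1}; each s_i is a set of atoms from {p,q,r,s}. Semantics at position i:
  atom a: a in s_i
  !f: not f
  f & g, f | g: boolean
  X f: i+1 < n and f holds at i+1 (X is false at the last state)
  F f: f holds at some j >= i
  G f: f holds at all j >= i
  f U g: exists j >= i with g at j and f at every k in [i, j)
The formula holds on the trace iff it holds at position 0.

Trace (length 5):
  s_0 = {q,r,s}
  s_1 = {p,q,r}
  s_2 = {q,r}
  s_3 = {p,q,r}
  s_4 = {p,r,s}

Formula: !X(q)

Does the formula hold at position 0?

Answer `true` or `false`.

Answer: false

Derivation:
s_0={q,r,s}: !X(q)=False X(q)=True q=True
s_1={p,q,r}: !X(q)=False X(q)=True q=True
s_2={q,r}: !X(q)=False X(q)=True q=True
s_3={p,q,r}: !X(q)=True X(q)=False q=True
s_4={p,r,s}: !X(q)=True X(q)=False q=False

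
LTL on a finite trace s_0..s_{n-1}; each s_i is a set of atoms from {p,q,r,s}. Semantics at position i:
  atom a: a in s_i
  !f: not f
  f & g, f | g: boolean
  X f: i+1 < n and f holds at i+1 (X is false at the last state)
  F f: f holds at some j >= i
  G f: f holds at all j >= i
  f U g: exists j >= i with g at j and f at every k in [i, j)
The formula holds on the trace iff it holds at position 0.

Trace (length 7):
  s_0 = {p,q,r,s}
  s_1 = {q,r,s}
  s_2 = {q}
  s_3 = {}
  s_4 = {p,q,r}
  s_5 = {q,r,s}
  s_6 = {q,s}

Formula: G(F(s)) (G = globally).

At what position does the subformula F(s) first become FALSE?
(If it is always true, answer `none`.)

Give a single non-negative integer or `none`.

Answer: none

Derivation:
s_0={p,q,r,s}: F(s)=True s=True
s_1={q,r,s}: F(s)=True s=True
s_2={q}: F(s)=True s=False
s_3={}: F(s)=True s=False
s_4={p,q,r}: F(s)=True s=False
s_5={q,r,s}: F(s)=True s=True
s_6={q,s}: F(s)=True s=True
G(F(s)) holds globally = True
No violation — formula holds at every position.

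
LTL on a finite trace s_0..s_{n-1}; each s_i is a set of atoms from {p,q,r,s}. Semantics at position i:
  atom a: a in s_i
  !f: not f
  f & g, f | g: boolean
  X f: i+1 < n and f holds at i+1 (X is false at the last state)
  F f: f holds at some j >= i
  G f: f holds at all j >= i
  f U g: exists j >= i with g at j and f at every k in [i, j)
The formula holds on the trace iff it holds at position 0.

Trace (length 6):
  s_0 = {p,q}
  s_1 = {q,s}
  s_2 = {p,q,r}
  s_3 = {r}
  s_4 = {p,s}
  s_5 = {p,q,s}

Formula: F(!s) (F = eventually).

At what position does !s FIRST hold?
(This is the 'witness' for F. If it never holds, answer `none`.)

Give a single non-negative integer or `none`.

Answer: 0

Derivation:
s_0={p,q}: !s=True s=False
s_1={q,s}: !s=False s=True
s_2={p,q,r}: !s=True s=False
s_3={r}: !s=True s=False
s_4={p,s}: !s=False s=True
s_5={p,q,s}: !s=False s=True
F(!s) holds; first witness at position 0.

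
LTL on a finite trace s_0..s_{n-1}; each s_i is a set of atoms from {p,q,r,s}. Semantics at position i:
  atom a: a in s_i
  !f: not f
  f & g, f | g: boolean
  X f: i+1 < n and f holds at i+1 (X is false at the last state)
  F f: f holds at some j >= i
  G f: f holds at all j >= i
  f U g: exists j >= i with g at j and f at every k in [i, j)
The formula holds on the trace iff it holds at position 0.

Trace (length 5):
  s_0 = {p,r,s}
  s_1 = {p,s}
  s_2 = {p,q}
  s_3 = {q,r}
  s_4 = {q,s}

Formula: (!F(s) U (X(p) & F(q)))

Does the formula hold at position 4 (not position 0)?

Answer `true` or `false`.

s_0={p,r,s}: (!F(s) U (X(p) & F(q)))=True !F(s)=False F(s)=True s=True (X(p) & F(q))=True X(p)=True p=True F(q)=True q=False
s_1={p,s}: (!F(s) U (X(p) & F(q)))=True !F(s)=False F(s)=True s=True (X(p) & F(q))=True X(p)=True p=True F(q)=True q=False
s_2={p,q}: (!F(s) U (X(p) & F(q)))=False !F(s)=False F(s)=True s=False (X(p) & F(q))=False X(p)=False p=True F(q)=True q=True
s_3={q,r}: (!F(s) U (X(p) & F(q)))=False !F(s)=False F(s)=True s=False (X(p) & F(q))=False X(p)=False p=False F(q)=True q=True
s_4={q,s}: (!F(s) U (X(p) & F(q)))=False !F(s)=False F(s)=True s=True (X(p) & F(q))=False X(p)=False p=False F(q)=True q=True
Evaluating at position 4: result = False

Answer: false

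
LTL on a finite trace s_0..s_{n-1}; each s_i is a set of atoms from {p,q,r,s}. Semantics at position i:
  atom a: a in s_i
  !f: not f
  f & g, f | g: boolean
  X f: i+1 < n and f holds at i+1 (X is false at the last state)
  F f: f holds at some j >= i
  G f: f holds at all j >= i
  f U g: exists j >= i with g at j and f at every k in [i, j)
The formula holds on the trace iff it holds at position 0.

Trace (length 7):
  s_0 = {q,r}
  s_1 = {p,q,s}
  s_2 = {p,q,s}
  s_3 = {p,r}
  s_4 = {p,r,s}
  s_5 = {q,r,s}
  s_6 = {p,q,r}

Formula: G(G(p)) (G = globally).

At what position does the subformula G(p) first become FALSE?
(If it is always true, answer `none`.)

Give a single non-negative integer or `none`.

s_0={q,r}: G(p)=False p=False
s_1={p,q,s}: G(p)=False p=True
s_2={p,q,s}: G(p)=False p=True
s_3={p,r}: G(p)=False p=True
s_4={p,r,s}: G(p)=False p=True
s_5={q,r,s}: G(p)=False p=False
s_6={p,q,r}: G(p)=True p=True
G(G(p)) holds globally = False
First violation at position 0.

Answer: 0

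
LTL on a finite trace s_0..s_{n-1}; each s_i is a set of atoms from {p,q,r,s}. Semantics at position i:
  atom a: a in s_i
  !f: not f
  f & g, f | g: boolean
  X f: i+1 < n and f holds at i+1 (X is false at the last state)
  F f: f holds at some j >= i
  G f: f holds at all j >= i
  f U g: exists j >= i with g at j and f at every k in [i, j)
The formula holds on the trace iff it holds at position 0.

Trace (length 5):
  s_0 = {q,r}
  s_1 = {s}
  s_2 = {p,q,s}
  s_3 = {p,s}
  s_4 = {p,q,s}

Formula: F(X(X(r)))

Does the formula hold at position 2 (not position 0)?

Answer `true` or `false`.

Answer: false

Derivation:
s_0={q,r}: F(X(X(r)))=False X(X(r))=False X(r)=False r=True
s_1={s}: F(X(X(r)))=False X(X(r))=False X(r)=False r=False
s_2={p,q,s}: F(X(X(r)))=False X(X(r))=False X(r)=False r=False
s_3={p,s}: F(X(X(r)))=False X(X(r))=False X(r)=False r=False
s_4={p,q,s}: F(X(X(r)))=False X(X(r))=False X(r)=False r=False
Evaluating at position 2: result = False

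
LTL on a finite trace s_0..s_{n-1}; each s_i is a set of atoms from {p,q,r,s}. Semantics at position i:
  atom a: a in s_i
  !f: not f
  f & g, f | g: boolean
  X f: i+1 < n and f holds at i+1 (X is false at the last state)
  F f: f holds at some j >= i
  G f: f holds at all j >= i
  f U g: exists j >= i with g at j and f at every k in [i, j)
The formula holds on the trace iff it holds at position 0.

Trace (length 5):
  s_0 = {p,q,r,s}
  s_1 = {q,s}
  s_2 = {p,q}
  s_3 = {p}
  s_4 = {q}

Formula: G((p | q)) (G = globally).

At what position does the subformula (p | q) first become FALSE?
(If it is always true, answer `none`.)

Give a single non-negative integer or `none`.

s_0={p,q,r,s}: (p | q)=True p=True q=True
s_1={q,s}: (p | q)=True p=False q=True
s_2={p,q}: (p | q)=True p=True q=True
s_3={p}: (p | q)=True p=True q=False
s_4={q}: (p | q)=True p=False q=True
G((p | q)) holds globally = True
No violation — formula holds at every position.

Answer: none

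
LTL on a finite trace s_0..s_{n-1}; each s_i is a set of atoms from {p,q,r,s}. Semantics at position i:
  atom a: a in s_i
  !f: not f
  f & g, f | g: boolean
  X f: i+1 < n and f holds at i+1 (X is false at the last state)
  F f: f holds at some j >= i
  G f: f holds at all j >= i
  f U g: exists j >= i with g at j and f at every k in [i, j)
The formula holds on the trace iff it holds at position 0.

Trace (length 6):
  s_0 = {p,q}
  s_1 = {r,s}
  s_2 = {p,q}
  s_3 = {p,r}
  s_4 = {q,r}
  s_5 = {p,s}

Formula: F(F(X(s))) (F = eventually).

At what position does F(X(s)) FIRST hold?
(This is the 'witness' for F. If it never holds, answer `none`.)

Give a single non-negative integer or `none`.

Answer: 0

Derivation:
s_0={p,q}: F(X(s))=True X(s)=True s=False
s_1={r,s}: F(X(s))=True X(s)=False s=True
s_2={p,q}: F(X(s))=True X(s)=False s=False
s_3={p,r}: F(X(s))=True X(s)=False s=False
s_4={q,r}: F(X(s))=True X(s)=True s=False
s_5={p,s}: F(X(s))=False X(s)=False s=True
F(F(X(s))) holds; first witness at position 0.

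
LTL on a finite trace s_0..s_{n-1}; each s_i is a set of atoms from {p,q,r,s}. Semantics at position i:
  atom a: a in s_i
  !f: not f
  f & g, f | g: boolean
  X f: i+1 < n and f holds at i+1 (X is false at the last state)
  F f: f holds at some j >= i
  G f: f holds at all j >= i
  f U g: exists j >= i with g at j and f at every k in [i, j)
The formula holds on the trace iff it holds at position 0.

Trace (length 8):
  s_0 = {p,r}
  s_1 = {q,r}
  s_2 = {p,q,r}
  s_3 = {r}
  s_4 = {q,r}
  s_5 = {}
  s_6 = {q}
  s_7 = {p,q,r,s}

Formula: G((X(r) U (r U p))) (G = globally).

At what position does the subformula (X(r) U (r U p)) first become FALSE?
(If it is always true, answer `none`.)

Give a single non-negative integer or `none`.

s_0={p,r}: (X(r) U (r U p))=True X(r)=True r=True (r U p)=True p=True
s_1={q,r}: (X(r) U (r U p))=True X(r)=True r=True (r U p)=True p=False
s_2={p,q,r}: (X(r) U (r U p))=True X(r)=True r=True (r U p)=True p=True
s_3={r}: (X(r) U (r U p))=False X(r)=True r=True (r U p)=False p=False
s_4={q,r}: (X(r) U (r U p))=False X(r)=False r=True (r U p)=False p=False
s_5={}: (X(r) U (r U p))=False X(r)=False r=False (r U p)=False p=False
s_6={q}: (X(r) U (r U p))=True X(r)=True r=False (r U p)=False p=False
s_7={p,q,r,s}: (X(r) U (r U p))=True X(r)=False r=True (r U p)=True p=True
G((X(r) U (r U p))) holds globally = False
First violation at position 3.

Answer: 3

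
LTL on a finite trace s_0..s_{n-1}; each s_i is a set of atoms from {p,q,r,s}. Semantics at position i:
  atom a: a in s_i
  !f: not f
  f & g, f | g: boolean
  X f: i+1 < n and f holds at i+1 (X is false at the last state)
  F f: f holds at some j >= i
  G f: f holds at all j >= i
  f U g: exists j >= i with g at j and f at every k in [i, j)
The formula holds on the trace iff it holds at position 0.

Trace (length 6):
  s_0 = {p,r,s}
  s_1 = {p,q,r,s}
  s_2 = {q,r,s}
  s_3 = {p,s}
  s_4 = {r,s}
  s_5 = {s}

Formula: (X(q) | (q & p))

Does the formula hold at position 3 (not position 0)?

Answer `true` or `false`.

s_0={p,r,s}: (X(q) | (q & p))=True X(q)=True q=False (q & p)=False p=True
s_1={p,q,r,s}: (X(q) | (q & p))=True X(q)=True q=True (q & p)=True p=True
s_2={q,r,s}: (X(q) | (q & p))=False X(q)=False q=True (q & p)=False p=False
s_3={p,s}: (X(q) | (q & p))=False X(q)=False q=False (q & p)=False p=True
s_4={r,s}: (X(q) | (q & p))=False X(q)=False q=False (q & p)=False p=False
s_5={s}: (X(q) | (q & p))=False X(q)=False q=False (q & p)=False p=False
Evaluating at position 3: result = False

Answer: false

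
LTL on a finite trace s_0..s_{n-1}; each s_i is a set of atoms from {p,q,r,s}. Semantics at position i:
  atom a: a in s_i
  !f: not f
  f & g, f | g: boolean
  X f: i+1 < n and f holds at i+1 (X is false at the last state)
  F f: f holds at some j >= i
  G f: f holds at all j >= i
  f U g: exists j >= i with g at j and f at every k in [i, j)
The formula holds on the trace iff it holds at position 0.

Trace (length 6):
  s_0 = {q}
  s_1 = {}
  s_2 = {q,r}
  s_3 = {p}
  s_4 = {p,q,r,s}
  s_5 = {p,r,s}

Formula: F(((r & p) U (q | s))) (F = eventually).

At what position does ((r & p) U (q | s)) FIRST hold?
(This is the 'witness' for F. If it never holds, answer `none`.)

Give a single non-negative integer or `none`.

Answer: 0

Derivation:
s_0={q}: ((r & p) U (q | s))=True (r & p)=False r=False p=False (q | s)=True q=True s=False
s_1={}: ((r & p) U (q | s))=False (r & p)=False r=False p=False (q | s)=False q=False s=False
s_2={q,r}: ((r & p) U (q | s))=True (r & p)=False r=True p=False (q | s)=True q=True s=False
s_3={p}: ((r & p) U (q | s))=False (r & p)=False r=False p=True (q | s)=False q=False s=False
s_4={p,q,r,s}: ((r & p) U (q | s))=True (r & p)=True r=True p=True (q | s)=True q=True s=True
s_5={p,r,s}: ((r & p) U (q | s))=True (r & p)=True r=True p=True (q | s)=True q=False s=True
F(((r & p) U (q | s))) holds; first witness at position 0.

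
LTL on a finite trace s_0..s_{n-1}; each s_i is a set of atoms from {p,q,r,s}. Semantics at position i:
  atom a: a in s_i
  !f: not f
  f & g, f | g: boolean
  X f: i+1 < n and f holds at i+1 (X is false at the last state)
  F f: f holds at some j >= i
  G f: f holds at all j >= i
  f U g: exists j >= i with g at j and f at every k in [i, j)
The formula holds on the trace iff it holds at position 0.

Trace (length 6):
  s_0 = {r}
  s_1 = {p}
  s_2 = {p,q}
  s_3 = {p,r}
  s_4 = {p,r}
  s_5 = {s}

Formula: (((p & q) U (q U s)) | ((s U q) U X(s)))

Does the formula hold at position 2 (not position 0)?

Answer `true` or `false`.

s_0={r}: (((p & q) U (q U s)) | ((s U q) U X(s)))=False ((p & q) U (q U s))=False (p & q)=False p=False q=False (q U s)=False s=False ((s U q) U X(s))=False (s U q)=False X(s)=False
s_1={p}: (((p & q) U (q U s)) | ((s U q) U X(s)))=False ((p & q) U (q U s))=False (p & q)=False p=True q=False (q U s)=False s=False ((s U q) U X(s))=False (s U q)=False X(s)=False
s_2={p,q}: (((p & q) U (q U s)) | ((s U q) U X(s)))=False ((p & q) U (q U s))=False (p & q)=True p=True q=True (q U s)=False s=False ((s U q) U X(s))=False (s U q)=True X(s)=False
s_3={p,r}: (((p & q) U (q U s)) | ((s U q) U X(s)))=False ((p & q) U (q U s))=False (p & q)=False p=True q=False (q U s)=False s=False ((s U q) U X(s))=False (s U q)=False X(s)=False
s_4={p,r}: (((p & q) U (q U s)) | ((s U q) U X(s)))=True ((p & q) U (q U s))=False (p & q)=False p=True q=False (q U s)=False s=False ((s U q) U X(s))=True (s U q)=False X(s)=True
s_5={s}: (((p & q) U (q U s)) | ((s U q) U X(s)))=True ((p & q) U (q U s))=True (p & q)=False p=False q=False (q U s)=True s=True ((s U q) U X(s))=False (s U q)=False X(s)=False
Evaluating at position 2: result = False

Answer: false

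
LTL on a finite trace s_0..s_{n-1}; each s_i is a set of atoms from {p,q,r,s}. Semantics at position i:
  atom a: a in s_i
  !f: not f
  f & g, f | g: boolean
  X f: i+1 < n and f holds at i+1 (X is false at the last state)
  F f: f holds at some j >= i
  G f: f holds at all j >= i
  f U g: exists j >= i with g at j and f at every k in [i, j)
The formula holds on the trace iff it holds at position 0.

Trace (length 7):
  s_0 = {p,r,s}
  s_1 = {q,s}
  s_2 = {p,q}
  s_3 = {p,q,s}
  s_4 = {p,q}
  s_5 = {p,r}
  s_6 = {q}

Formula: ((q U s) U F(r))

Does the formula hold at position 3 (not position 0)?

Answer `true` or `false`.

Answer: true

Derivation:
s_0={p,r,s}: ((q U s) U F(r))=True (q U s)=True q=False s=True F(r)=True r=True
s_1={q,s}: ((q U s) U F(r))=True (q U s)=True q=True s=True F(r)=True r=False
s_2={p,q}: ((q U s) U F(r))=True (q U s)=True q=True s=False F(r)=True r=False
s_3={p,q,s}: ((q U s) U F(r))=True (q U s)=True q=True s=True F(r)=True r=False
s_4={p,q}: ((q U s) U F(r))=True (q U s)=False q=True s=False F(r)=True r=False
s_5={p,r}: ((q U s) U F(r))=True (q U s)=False q=False s=False F(r)=True r=True
s_6={q}: ((q U s) U F(r))=False (q U s)=False q=True s=False F(r)=False r=False
Evaluating at position 3: result = True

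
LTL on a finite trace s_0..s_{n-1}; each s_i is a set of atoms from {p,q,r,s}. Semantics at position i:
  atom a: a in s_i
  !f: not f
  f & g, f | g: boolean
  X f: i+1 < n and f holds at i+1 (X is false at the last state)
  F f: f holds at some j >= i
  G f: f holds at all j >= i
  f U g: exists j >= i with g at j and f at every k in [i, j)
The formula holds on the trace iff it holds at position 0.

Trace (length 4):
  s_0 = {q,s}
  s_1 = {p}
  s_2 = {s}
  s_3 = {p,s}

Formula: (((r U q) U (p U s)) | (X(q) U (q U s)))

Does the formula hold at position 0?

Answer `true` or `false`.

s_0={q,s}: (((r U q) U (p U s)) | (X(q) U (q U s)))=True ((r U q) U (p U s))=True (r U q)=True r=False q=True (p U s)=True p=False s=True (X(q) U (q U s))=True X(q)=False (q U s)=True
s_1={p}: (((r U q) U (p U s)) | (X(q) U (q U s)))=True ((r U q) U (p U s))=True (r U q)=False r=False q=False (p U s)=True p=True s=False (X(q) U (q U s))=False X(q)=False (q U s)=False
s_2={s}: (((r U q) U (p U s)) | (X(q) U (q U s)))=True ((r U q) U (p U s))=True (r U q)=False r=False q=False (p U s)=True p=False s=True (X(q) U (q U s))=True X(q)=False (q U s)=True
s_3={p,s}: (((r U q) U (p U s)) | (X(q) U (q U s)))=True ((r U q) U (p U s))=True (r U q)=False r=False q=False (p U s)=True p=True s=True (X(q) U (q U s))=True X(q)=False (q U s)=True

Answer: true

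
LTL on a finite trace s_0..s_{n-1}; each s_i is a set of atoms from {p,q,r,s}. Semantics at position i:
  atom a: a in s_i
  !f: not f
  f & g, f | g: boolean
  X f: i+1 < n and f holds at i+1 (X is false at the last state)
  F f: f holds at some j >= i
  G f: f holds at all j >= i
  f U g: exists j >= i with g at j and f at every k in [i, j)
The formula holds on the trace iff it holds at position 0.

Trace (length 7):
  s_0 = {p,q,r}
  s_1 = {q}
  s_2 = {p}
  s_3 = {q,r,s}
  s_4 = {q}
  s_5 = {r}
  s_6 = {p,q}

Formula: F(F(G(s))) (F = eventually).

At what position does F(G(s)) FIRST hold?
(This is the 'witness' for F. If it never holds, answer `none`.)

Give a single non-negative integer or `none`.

Answer: none

Derivation:
s_0={p,q,r}: F(G(s))=False G(s)=False s=False
s_1={q}: F(G(s))=False G(s)=False s=False
s_2={p}: F(G(s))=False G(s)=False s=False
s_3={q,r,s}: F(G(s))=False G(s)=False s=True
s_4={q}: F(G(s))=False G(s)=False s=False
s_5={r}: F(G(s))=False G(s)=False s=False
s_6={p,q}: F(G(s))=False G(s)=False s=False
F(F(G(s))) does not hold (no witness exists).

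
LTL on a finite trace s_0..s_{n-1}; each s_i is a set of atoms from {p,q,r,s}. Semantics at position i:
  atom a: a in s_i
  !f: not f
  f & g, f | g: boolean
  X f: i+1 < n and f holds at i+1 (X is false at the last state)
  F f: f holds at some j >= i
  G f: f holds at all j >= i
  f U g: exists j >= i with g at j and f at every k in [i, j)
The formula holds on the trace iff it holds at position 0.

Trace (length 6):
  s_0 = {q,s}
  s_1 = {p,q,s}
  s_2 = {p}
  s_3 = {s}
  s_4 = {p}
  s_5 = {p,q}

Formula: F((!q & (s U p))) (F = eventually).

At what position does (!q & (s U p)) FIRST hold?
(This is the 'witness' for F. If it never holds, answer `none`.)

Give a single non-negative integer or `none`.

s_0={q,s}: (!q & (s U p))=False !q=False q=True (s U p)=True s=True p=False
s_1={p,q,s}: (!q & (s U p))=False !q=False q=True (s U p)=True s=True p=True
s_2={p}: (!q & (s U p))=True !q=True q=False (s U p)=True s=False p=True
s_3={s}: (!q & (s U p))=True !q=True q=False (s U p)=True s=True p=False
s_4={p}: (!q & (s U p))=True !q=True q=False (s U p)=True s=False p=True
s_5={p,q}: (!q & (s U p))=False !q=False q=True (s U p)=True s=False p=True
F((!q & (s U p))) holds; first witness at position 2.

Answer: 2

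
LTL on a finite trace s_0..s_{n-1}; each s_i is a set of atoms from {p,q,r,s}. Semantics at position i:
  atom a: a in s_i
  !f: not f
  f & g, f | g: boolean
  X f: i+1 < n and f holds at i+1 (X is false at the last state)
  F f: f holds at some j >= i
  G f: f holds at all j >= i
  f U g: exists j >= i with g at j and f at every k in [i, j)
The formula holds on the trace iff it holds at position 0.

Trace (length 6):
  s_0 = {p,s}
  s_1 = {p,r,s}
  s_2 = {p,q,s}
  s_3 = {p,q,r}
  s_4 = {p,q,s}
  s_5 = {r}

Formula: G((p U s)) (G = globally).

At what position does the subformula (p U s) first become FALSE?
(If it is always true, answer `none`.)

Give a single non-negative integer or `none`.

Answer: 5

Derivation:
s_0={p,s}: (p U s)=True p=True s=True
s_1={p,r,s}: (p U s)=True p=True s=True
s_2={p,q,s}: (p U s)=True p=True s=True
s_3={p,q,r}: (p U s)=True p=True s=False
s_4={p,q,s}: (p U s)=True p=True s=True
s_5={r}: (p U s)=False p=False s=False
G((p U s)) holds globally = False
First violation at position 5.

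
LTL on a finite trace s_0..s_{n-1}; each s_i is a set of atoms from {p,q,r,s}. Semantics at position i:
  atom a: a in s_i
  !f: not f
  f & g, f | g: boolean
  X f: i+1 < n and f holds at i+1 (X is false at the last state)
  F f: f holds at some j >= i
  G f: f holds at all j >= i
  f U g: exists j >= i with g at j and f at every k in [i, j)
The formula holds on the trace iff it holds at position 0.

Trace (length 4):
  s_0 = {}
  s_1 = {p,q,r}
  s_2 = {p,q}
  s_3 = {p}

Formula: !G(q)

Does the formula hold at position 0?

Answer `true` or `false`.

s_0={}: !G(q)=True G(q)=False q=False
s_1={p,q,r}: !G(q)=True G(q)=False q=True
s_2={p,q}: !G(q)=True G(q)=False q=True
s_3={p}: !G(q)=True G(q)=False q=False

Answer: true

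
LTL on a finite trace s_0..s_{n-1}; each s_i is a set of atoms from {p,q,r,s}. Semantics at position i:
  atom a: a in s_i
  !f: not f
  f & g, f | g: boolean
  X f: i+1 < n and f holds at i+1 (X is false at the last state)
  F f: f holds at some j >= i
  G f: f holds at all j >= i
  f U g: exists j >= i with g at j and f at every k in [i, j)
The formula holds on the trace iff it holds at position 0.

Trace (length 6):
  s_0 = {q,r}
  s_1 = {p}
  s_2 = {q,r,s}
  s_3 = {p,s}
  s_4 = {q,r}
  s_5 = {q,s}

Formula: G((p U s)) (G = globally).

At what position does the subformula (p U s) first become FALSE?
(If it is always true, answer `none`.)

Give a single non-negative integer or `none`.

s_0={q,r}: (p U s)=False p=False s=False
s_1={p}: (p U s)=True p=True s=False
s_2={q,r,s}: (p U s)=True p=False s=True
s_3={p,s}: (p U s)=True p=True s=True
s_4={q,r}: (p U s)=False p=False s=False
s_5={q,s}: (p U s)=True p=False s=True
G((p U s)) holds globally = False
First violation at position 0.

Answer: 0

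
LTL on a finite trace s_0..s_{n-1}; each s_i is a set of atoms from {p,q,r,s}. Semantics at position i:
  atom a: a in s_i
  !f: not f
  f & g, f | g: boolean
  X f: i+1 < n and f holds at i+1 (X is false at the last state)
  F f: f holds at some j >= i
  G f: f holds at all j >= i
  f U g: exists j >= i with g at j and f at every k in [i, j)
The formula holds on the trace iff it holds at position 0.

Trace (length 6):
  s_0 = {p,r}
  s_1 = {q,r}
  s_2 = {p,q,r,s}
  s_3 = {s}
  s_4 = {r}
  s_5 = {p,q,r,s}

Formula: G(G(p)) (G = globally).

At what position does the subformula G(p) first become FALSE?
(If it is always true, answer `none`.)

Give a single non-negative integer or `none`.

Answer: 0

Derivation:
s_0={p,r}: G(p)=False p=True
s_1={q,r}: G(p)=False p=False
s_2={p,q,r,s}: G(p)=False p=True
s_3={s}: G(p)=False p=False
s_4={r}: G(p)=False p=False
s_5={p,q,r,s}: G(p)=True p=True
G(G(p)) holds globally = False
First violation at position 0.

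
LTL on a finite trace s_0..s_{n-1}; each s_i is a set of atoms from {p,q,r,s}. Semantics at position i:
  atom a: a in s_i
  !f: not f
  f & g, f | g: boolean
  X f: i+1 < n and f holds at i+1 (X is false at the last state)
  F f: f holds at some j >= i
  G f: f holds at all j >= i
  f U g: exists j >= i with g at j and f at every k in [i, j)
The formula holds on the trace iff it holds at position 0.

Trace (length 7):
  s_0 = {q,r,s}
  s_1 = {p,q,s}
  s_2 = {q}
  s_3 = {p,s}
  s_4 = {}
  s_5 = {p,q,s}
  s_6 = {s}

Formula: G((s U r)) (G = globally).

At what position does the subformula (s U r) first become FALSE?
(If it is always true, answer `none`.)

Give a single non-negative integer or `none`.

s_0={q,r,s}: (s U r)=True s=True r=True
s_1={p,q,s}: (s U r)=False s=True r=False
s_2={q}: (s U r)=False s=False r=False
s_3={p,s}: (s U r)=False s=True r=False
s_4={}: (s U r)=False s=False r=False
s_5={p,q,s}: (s U r)=False s=True r=False
s_6={s}: (s U r)=False s=True r=False
G((s U r)) holds globally = False
First violation at position 1.

Answer: 1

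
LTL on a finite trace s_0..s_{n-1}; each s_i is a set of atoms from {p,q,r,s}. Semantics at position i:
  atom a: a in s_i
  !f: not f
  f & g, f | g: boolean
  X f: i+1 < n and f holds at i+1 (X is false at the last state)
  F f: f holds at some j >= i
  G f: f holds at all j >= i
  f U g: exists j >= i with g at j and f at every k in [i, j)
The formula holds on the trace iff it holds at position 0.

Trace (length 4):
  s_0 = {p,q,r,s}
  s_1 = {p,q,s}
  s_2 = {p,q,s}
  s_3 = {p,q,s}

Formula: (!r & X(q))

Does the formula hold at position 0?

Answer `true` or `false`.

s_0={p,q,r,s}: (!r & X(q))=False !r=False r=True X(q)=True q=True
s_1={p,q,s}: (!r & X(q))=True !r=True r=False X(q)=True q=True
s_2={p,q,s}: (!r & X(q))=True !r=True r=False X(q)=True q=True
s_3={p,q,s}: (!r & X(q))=False !r=True r=False X(q)=False q=True

Answer: false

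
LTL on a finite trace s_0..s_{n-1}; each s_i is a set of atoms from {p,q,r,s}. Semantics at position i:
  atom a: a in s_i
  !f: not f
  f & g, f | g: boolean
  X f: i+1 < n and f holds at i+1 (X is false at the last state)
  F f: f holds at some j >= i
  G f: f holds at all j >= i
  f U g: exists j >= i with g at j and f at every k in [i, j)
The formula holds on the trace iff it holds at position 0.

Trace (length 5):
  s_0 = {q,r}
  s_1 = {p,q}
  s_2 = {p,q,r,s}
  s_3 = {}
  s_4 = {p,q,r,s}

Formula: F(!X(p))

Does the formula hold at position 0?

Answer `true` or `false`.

s_0={q,r}: F(!X(p))=True !X(p)=False X(p)=True p=False
s_1={p,q}: F(!X(p))=True !X(p)=False X(p)=True p=True
s_2={p,q,r,s}: F(!X(p))=True !X(p)=True X(p)=False p=True
s_3={}: F(!X(p))=True !X(p)=False X(p)=True p=False
s_4={p,q,r,s}: F(!X(p))=True !X(p)=True X(p)=False p=True

Answer: true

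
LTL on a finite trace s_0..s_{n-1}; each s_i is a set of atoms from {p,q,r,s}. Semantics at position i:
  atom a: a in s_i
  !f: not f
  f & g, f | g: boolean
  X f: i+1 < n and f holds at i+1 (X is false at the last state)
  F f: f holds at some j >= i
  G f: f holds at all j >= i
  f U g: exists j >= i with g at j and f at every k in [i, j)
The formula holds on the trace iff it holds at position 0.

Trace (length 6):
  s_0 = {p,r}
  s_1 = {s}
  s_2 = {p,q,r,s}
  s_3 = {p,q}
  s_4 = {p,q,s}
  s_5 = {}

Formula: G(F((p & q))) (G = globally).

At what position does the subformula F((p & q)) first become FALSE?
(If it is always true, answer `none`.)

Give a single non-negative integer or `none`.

Answer: 5

Derivation:
s_0={p,r}: F((p & q))=True (p & q)=False p=True q=False
s_1={s}: F((p & q))=True (p & q)=False p=False q=False
s_2={p,q,r,s}: F((p & q))=True (p & q)=True p=True q=True
s_3={p,q}: F((p & q))=True (p & q)=True p=True q=True
s_4={p,q,s}: F((p & q))=True (p & q)=True p=True q=True
s_5={}: F((p & q))=False (p & q)=False p=False q=False
G(F((p & q))) holds globally = False
First violation at position 5.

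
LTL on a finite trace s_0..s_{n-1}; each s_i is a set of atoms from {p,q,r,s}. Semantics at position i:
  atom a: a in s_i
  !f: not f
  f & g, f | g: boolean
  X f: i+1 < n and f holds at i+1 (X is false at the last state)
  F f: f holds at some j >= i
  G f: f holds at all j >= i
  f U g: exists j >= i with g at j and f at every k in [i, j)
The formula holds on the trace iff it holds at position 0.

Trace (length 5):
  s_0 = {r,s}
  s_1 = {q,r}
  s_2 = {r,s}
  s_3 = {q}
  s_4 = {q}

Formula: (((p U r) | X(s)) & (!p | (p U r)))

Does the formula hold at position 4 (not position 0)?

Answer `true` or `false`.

s_0={r,s}: (((p U r) | X(s)) & (!p | (p U r)))=True ((p U r) | X(s))=True (p U r)=True p=False r=True X(s)=False s=True (!p | (p U r))=True !p=True
s_1={q,r}: (((p U r) | X(s)) & (!p | (p U r)))=True ((p U r) | X(s))=True (p U r)=True p=False r=True X(s)=True s=False (!p | (p U r))=True !p=True
s_2={r,s}: (((p U r) | X(s)) & (!p | (p U r)))=True ((p U r) | X(s))=True (p U r)=True p=False r=True X(s)=False s=True (!p | (p U r))=True !p=True
s_3={q}: (((p U r) | X(s)) & (!p | (p U r)))=False ((p U r) | X(s))=False (p U r)=False p=False r=False X(s)=False s=False (!p | (p U r))=True !p=True
s_4={q}: (((p U r) | X(s)) & (!p | (p U r)))=False ((p U r) | X(s))=False (p U r)=False p=False r=False X(s)=False s=False (!p | (p U r))=True !p=True
Evaluating at position 4: result = False

Answer: false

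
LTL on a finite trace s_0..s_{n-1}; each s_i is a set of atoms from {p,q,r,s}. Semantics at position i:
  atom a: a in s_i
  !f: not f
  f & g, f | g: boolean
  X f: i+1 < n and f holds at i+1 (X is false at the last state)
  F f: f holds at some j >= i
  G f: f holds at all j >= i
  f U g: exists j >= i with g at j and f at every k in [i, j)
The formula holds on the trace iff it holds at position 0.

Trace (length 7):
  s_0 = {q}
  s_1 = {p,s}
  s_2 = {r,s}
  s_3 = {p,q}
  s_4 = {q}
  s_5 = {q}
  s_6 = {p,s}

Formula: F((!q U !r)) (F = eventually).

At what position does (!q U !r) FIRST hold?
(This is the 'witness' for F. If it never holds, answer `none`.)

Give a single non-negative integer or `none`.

s_0={q}: (!q U !r)=True !q=False q=True !r=True r=False
s_1={p,s}: (!q U !r)=True !q=True q=False !r=True r=False
s_2={r,s}: (!q U !r)=True !q=True q=False !r=False r=True
s_3={p,q}: (!q U !r)=True !q=False q=True !r=True r=False
s_4={q}: (!q U !r)=True !q=False q=True !r=True r=False
s_5={q}: (!q U !r)=True !q=False q=True !r=True r=False
s_6={p,s}: (!q U !r)=True !q=True q=False !r=True r=False
F((!q U !r)) holds; first witness at position 0.

Answer: 0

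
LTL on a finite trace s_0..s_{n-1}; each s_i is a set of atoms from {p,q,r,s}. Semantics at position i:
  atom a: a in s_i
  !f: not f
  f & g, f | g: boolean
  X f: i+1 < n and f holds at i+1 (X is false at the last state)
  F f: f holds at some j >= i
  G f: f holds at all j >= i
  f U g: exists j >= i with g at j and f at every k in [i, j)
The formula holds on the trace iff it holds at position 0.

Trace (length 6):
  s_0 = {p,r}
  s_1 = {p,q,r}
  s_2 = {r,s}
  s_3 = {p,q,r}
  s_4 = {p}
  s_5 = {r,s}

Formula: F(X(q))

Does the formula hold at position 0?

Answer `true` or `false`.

s_0={p,r}: F(X(q))=True X(q)=True q=False
s_1={p,q,r}: F(X(q))=True X(q)=False q=True
s_2={r,s}: F(X(q))=True X(q)=True q=False
s_3={p,q,r}: F(X(q))=False X(q)=False q=True
s_4={p}: F(X(q))=False X(q)=False q=False
s_5={r,s}: F(X(q))=False X(q)=False q=False

Answer: true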